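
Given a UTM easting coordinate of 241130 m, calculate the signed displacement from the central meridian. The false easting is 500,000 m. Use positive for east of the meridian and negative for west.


displacement = 241130 - 500000 = -258870 m

-258870 m


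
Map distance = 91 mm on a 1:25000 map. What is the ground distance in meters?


ground = 91 mm * 25000 / 1000 = 2275.0 m

2275.0 m


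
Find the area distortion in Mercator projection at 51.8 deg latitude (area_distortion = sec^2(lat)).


area_distortion = 1/cos^2(51.8) = 2.615

2.615


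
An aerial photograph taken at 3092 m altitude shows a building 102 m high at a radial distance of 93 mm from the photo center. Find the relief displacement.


d = h * r / H = 102 * 93 / 3092 = 3.07 mm

3.07 mm


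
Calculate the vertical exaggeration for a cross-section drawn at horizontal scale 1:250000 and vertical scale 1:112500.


VE = horizontal_scale / vertical_scale = 250000 / 112500 ≈ 2.2

2.2x


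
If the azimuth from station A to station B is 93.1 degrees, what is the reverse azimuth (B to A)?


back azimuth = (93.1 + 180) mod 360 = 273.1 degrees

273.1 degrees


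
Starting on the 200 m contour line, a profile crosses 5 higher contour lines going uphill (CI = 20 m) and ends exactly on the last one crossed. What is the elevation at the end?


elevation = 200 + 5 * 20 = 300 m

300 m


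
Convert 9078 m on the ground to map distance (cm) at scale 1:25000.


map_cm = 9078 * 100 / 25000 = 36.312 cm ≈ 36.31 cm

36.31 cm


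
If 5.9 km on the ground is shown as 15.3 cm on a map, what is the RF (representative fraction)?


ground = 5.9 km = 590000 cm; RF denominator = ground / map = 590000 / 15.3 ≈ 38562; RF = 1:38562

1:38562


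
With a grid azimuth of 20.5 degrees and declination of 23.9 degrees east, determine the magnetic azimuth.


magnetic azimuth = grid azimuth - declination (east +ve)
mag_az = 20.5 - 23.9 = 356.6 degrees

356.6 degrees


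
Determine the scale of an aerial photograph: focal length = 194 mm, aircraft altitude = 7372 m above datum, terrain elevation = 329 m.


scale = f / (H - h) = 194 mm / 7043 m = 194 / 7043000 = 1:36304

1:36304


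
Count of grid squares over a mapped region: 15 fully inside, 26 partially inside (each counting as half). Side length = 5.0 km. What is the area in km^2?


effective squares = 15 + 26 * 0.5 = 28.0
area = 28.0 * 25.0 = 700.0 km^2

700.0 km^2


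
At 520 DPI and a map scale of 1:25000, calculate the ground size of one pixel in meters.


pixel_cm = 2.54 / 520 ≈ 0.004885 cm
ground = pixel_cm * 25000 / 100 = 2.54 * 25000 / (520 * 100) = 63500 / 52000 ≈ 1.22 m

1.22 m


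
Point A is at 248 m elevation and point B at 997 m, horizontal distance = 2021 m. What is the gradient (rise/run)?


gradient = (997 - 248) / 2021 = 749 / 2021 = 0.3706

0.3706


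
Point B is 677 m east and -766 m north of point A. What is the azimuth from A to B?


az = atan2(677, -766) = 138.5 deg
adjusted to 0-360: 138.5 degrees

138.5 degrees


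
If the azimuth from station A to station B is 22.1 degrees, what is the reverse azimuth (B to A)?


back azimuth = (22.1 + 180) mod 360 = 202.1 degrees

202.1 degrees


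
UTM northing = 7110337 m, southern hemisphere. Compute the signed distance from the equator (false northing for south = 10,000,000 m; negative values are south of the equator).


For southern: actual = 7110337 - 10000000 = -2889663 m

-2889663 m


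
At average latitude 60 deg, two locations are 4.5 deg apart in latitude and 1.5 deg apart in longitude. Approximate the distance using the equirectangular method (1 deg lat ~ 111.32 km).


dlat_km = 4.5 * 111.32 = 500.94
dlon_km = 1.5 * 111.32 * cos(60) ≈ 83.49
dist = sqrt(500.94^2 + 83.49^2) ≈ 507.8 km

507.8 km


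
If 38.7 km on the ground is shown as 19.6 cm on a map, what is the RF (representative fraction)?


ground = 38.7 km = 3870000 cm; RF denominator = ground / map = 3870000 / 19.6 ≈ 197449; RF = 1:197449

1:197449


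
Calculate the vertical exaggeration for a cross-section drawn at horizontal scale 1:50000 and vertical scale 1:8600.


VE = horizontal_scale / vertical_scale = 50000 / 8600 ≈ 5.8

5.8x


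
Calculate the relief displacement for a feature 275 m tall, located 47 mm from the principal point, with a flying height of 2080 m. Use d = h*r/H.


d = h * r / H = 275 * 47 / 2080 = 6.21 mm

6.21 mm


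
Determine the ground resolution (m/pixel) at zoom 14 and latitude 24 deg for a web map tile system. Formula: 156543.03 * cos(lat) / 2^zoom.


res = 156543.03 * cos(24) / 2^14 = 156543.03 * 0.91354546 / 16384 = 8.73 m/pixel

8.73 m/pixel


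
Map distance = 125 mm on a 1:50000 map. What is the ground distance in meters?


ground = 125 mm * 50000 / 1000 = 6250.0 m

6250.0 m


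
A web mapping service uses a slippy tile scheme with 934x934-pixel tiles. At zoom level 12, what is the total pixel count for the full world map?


tiles per axis = 2^12 = 4096
total tiles = 4096^2 = 16777216
pixels per axis = 4096 * 934 = 3825664
total pixels = 3825664^2 = 14635705040896

14635705040896 pixels


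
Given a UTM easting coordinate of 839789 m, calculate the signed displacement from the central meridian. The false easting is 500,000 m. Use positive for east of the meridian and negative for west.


displacement = 839789 - 500000 = 339789 m

339789 m


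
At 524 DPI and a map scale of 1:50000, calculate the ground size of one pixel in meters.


pixel_cm = 2.54 / 524 ≈ 0.004847 cm
ground = pixel_cm * 50000 / 100 = 2.54 * 50000 / (524 * 100) = 127000 / 52400 ≈ 2.42 m

2.42 m


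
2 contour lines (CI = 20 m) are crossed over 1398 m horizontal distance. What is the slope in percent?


elevation change = 2 * 20 = 40 m
slope = 40 / 1398 * 100 = 2.9%

2.9%


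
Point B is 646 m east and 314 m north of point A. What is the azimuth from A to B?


az = atan2(646, 314) = 64.1 deg
adjusted to 0-360: 64.1 degrees

64.1 degrees


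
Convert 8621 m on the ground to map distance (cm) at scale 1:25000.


map_cm = 8621 * 100 / 25000 = 34.484 cm ≈ 34.48 cm

34.48 cm


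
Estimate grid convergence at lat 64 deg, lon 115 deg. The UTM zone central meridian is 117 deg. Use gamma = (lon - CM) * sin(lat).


gamma = (115 - 117) * sin(64) = -2 * 0.898794 = -1.798 degrees

-1.798 degrees


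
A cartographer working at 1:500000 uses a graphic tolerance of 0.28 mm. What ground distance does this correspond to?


ground = 0.28 mm * 500000 / 1000 = 140.0 m

140.0 m


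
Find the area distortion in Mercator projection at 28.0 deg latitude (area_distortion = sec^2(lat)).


area_distortion = 1/cos^2(28.0) = 1.283

1.283


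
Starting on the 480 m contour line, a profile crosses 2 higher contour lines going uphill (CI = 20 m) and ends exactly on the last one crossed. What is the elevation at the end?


elevation = 480 + 2 * 20 = 520 m

520 m


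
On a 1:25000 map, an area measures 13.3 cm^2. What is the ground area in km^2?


ground_area = 13.3 * (25000/100)^2 = 831250.0 m^2 = 0.83125 km^2 ≈ 0.831 km^2

0.831 km^2


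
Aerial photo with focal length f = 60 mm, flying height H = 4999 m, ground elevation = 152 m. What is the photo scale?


scale = f / (H - h) = 60 mm / 4847 m = 60 / 4847000 = 1:80783

1:80783


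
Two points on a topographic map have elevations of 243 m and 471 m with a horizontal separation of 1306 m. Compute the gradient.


gradient = (471 - 243) / 1306 = 228 / 1306 = 0.1746

0.1746


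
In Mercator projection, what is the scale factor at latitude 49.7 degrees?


SF = 1 / cos(49.7) = 1 / 0.64679 = 1.546

1.546


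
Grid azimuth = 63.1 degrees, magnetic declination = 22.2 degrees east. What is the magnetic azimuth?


magnetic azimuth = grid azimuth - declination (east +ve)
mag_az = 63.1 - 22.2 = 40.9 degrees

40.9 degrees


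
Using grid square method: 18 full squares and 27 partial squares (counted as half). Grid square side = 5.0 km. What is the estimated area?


effective squares = 18 + 27 * 0.5 = 31.5
area = 31.5 * 25.0 = 787.5 km^2

787.5 km^2


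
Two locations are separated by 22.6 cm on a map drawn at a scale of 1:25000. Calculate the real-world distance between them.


ground = 22.6 cm * 25000 / 100 = 5650.0 m = 5.65 km

5.65 km


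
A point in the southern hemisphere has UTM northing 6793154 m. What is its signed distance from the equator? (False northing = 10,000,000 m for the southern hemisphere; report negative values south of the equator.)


For southern: actual = 6793154 - 10000000 = -3206846 m

-3206846 m


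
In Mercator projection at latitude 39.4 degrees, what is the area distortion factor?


area_distortion = 1/cos^2(39.4) = 1.675

1.675


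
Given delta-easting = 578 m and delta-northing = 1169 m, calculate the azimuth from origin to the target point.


az = atan2(578, 1169) = 26.3 deg
adjusted to 0-360: 26.3 degrees

26.3 degrees


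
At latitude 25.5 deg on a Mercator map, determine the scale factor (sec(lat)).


SF = 1 / cos(25.5) = 1 / 0.902585 = 1.108

1.108


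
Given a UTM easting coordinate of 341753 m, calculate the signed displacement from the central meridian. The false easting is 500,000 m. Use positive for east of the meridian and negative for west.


displacement = 341753 - 500000 = -158247 m

-158247 m


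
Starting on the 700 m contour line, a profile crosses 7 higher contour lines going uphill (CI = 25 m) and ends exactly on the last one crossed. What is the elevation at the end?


elevation = 700 + 7 * 25 = 875 m

875 m


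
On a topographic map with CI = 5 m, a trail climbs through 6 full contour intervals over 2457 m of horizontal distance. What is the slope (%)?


elevation change = 6 * 5 = 30 m
slope = 30 / 2457 * 100 = 1.2%

1.2%


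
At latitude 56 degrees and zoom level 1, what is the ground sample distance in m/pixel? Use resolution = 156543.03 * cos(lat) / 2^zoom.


res = 156543.03 * cos(56) / 2^1 = 156543.03 * 0.5591929 / 2 = 43768.88 m/pixel

43768.88 m/pixel


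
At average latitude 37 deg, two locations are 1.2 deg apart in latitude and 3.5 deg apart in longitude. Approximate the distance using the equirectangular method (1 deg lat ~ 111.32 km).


dlat_km = 1.2 * 111.32 = 133.584
dlon_km = 3.5 * 111.32 * cos(37) ≈ 311.164
dist = sqrt(133.584^2 + 311.164^2) ≈ 338.6 km

338.6 km


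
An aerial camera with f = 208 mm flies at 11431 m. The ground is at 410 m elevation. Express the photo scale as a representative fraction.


scale = f / (H - h) = 208 mm / 11021 m = 208 / 11021000 = 1:52986

1:52986


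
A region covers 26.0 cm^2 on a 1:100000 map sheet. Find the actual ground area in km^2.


ground_area = 26.0 * (100000/100)^2 = 26000000.0 m^2 = 26.0 km^2

26.0 km^2


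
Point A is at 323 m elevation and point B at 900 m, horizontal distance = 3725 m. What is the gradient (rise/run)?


gradient = (900 - 323) / 3725 = 577 / 3725 = 0.1549

0.1549


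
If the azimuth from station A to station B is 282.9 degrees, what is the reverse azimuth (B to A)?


back azimuth = (282.9 + 180) mod 360 = 102.9 degrees

102.9 degrees


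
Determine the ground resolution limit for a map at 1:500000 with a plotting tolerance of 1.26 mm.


ground = 1.26 mm * 500000 / 1000 = 630.0 m

630.0 m


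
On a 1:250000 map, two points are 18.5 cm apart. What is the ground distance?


ground = 18.5 cm * 250000 / 100 = 46250.0 m = 46.25 km

46.25 km


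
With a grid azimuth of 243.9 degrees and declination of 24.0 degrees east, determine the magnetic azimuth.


magnetic azimuth = grid azimuth - declination (east +ve)
mag_az = 243.9 - 24.0 = 219.9 degrees

219.9 degrees


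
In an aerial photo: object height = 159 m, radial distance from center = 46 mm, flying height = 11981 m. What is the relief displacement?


d = h * r / H = 159 * 46 / 11981 = 0.61 mm

0.61 mm


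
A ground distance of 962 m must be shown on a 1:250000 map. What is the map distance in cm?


map_cm = 962 * 100 / 250000 = 0.3848 cm ≈ 0.38 cm

0.38 cm


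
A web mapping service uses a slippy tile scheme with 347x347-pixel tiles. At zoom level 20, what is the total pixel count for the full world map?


tiles per axis = 2^20 = 1048576
total tiles = 1048576^2 = 1099511627776
pixels per axis = 1048576 * 347 = 363855872
total pixels = 363855872^2 = 132391095588880384

132391095588880384 pixels


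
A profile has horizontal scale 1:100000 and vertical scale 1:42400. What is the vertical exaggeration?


VE = horizontal_scale / vertical_scale = 100000 / 42400 ≈ 2.4

2.4x


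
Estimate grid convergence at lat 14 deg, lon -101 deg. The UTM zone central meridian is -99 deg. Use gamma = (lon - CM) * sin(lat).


gamma = (-101 - -99) * sin(14) = -2 * 0.241922 = -0.484 degrees

-0.484 degrees


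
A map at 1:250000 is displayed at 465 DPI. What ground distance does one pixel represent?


pixel_cm = 2.54 / 465 ≈ 0.005462 cm
ground = pixel_cm * 250000 / 100 = 2.54 * 250000 / (465 * 100) = 635000 / 46500 ≈ 13.66 m

13.66 m


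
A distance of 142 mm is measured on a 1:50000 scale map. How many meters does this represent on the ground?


ground = 142 mm * 50000 / 1000 = 7100.0 m

7100.0 m


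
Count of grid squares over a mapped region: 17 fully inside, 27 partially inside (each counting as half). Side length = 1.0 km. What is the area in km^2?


effective squares = 17 + 27 * 0.5 = 30.5
area = 30.5 * 1.0 = 30.5 km^2

30.5 km^2


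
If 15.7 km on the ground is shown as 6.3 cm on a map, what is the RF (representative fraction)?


ground = 15.7 km = 1570000 cm; RF denominator = ground / map = 1570000 / 6.3 ≈ 249206; RF = 1:249206

1:249206


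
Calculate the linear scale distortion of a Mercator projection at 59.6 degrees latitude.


SF = 1 / cos(59.6) = 1 / 0.506034 = 1.976

1.976


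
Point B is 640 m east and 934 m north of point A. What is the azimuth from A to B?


az = atan2(640, 934) = 34.4 deg
adjusted to 0-360: 34.4 degrees

34.4 degrees


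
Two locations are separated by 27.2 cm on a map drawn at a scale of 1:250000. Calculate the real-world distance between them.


ground = 27.2 cm * 250000 / 100 = 68000.0 m = 68.0 km

68.0 km


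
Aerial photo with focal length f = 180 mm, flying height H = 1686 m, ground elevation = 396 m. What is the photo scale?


scale = f / (H - h) = 180 mm / 1290 m = 180 / 1290000 = 1:7167

1:7167


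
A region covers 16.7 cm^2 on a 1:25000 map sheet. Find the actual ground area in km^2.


ground_area = 16.7 * (25000/100)^2 = 1043750.0 m^2 = 1.04375 km^2 ≈ 1.044 km^2

1.044 km^2


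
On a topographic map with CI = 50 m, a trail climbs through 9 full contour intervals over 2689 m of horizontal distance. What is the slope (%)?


elevation change = 9 * 50 = 450 m
slope = 450 / 2689 * 100 = 16.7%

16.7%


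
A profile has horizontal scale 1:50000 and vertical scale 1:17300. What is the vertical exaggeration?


VE = horizontal_scale / vertical_scale = 50000 / 17300 ≈ 2.9

2.9x


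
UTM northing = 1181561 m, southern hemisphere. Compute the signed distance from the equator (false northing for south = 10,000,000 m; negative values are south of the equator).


For southern: actual = 1181561 - 10000000 = -8818439 m

-8818439 m


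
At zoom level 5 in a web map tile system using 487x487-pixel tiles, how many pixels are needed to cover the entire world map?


tiles per axis = 2^5 = 32
total tiles = 32^2 = 1024
pixels per axis = 32 * 487 = 15584
total pixels = 15584^2 = 242861056

242861056 pixels


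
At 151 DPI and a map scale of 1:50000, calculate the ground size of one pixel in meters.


pixel_cm = 2.54 / 151 ≈ 0.016821 cm
ground = pixel_cm * 50000 / 100 = 2.54 * 50000 / (151 * 100) = 127000 / 15100 ≈ 8.41 m

8.41 m


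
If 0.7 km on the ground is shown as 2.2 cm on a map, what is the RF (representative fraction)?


ground = 0.7 km = 70000 cm; RF denominator = ground / map = 70000 / 2.2 ≈ 31818; RF = 1:31818

1:31818


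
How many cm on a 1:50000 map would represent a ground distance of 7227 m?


map_cm = 7227 * 100 / 50000 = 14.454 cm ≈ 14.45 cm

14.45 cm


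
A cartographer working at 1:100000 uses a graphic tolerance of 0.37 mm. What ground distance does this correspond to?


ground = 0.37 mm * 100000 / 1000 = 37.0 m

37.0 m


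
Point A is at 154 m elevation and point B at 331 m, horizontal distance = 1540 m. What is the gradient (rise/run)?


gradient = (331 - 154) / 1540 = 177 / 1540 = 0.1149

0.1149


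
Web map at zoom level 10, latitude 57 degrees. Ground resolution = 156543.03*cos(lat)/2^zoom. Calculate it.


res = 156543.03 * cos(57) / 2^10 = 156543.03 * 0.54463904 / 1024 = 83.26 m/pixel

83.26 m/pixel


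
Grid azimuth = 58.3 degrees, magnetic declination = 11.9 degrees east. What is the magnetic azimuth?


magnetic azimuth = grid azimuth - declination (east +ve)
mag_az = 58.3 - 11.9 = 46.4 degrees

46.4 degrees


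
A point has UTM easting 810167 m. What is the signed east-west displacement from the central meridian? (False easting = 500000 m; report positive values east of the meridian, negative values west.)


displacement = 810167 - 500000 = 310167 m

310167 m


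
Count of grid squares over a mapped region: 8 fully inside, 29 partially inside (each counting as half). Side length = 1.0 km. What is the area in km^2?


effective squares = 8 + 29 * 0.5 = 22.5
area = 22.5 * 1.0 = 22.5 km^2

22.5 km^2


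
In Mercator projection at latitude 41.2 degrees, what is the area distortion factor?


area_distortion = 1/cos^2(41.2) = 1.766

1.766


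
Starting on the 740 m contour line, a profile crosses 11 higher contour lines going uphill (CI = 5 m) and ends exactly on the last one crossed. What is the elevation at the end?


elevation = 740 + 11 * 5 = 795 m

795 m


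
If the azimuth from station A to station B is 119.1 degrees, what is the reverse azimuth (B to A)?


back azimuth = (119.1 + 180) mod 360 = 299.1 degrees

299.1 degrees


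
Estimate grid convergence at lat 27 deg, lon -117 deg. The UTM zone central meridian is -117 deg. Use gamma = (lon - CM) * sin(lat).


gamma = (-117 - -117) * sin(27) = 0 * 0.45399 = 0.0 degrees

0.0 degrees


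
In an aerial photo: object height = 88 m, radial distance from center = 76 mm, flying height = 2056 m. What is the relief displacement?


d = h * r / H = 88 * 76 / 2056 = 3.25 mm

3.25 mm


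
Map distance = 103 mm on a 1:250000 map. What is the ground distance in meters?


ground = 103 mm * 250000 / 1000 = 25750.0 m

25750.0 m


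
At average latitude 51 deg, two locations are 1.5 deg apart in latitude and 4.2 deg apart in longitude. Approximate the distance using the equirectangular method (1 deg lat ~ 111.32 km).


dlat_km = 1.5 * 111.32 = 166.98
dlon_km = 4.2 * 111.32 * cos(51) ≈ 294.235
dist = sqrt(166.98^2 + 294.235^2) ≈ 338.3 km

338.3 km


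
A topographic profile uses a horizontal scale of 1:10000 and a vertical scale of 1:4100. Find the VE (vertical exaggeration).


VE = horizontal_scale / vertical_scale = 10000 / 4100 ≈ 2.4

2.4x


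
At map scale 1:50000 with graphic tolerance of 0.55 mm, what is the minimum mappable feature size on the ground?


ground = 0.55 mm * 50000 / 1000 = 27.5 m

27.5 m


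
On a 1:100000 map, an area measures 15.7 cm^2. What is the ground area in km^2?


ground_area = 15.7 * (100000/100)^2 = 15700000.0 m^2 = 15.7 km^2

15.7 km^2


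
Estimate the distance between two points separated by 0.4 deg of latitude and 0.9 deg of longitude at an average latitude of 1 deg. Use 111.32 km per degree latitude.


dlat_km = 0.4 * 111.32 = 44.528
dlon_km = 0.9 * 111.32 * cos(1) ≈ 100.173
dist = sqrt(44.528^2 + 100.173^2) ≈ 109.6 km

109.6 km


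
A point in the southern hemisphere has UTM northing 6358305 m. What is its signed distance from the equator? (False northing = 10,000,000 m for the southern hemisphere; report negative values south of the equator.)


For southern: actual = 6358305 - 10000000 = -3641695 m

-3641695 m


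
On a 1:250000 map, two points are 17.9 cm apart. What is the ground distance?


ground = 17.9 cm * 250000 / 100 = 44750.0 m = 44.75 km

44.75 km


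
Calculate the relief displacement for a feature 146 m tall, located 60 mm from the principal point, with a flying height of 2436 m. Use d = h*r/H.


d = h * r / H = 146 * 60 / 2436 = 3.6 mm

3.6 mm


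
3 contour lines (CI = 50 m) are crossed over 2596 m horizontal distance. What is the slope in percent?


elevation change = 3 * 50 = 150 m
slope = 150 / 2596 * 100 = 5.8%

5.8%


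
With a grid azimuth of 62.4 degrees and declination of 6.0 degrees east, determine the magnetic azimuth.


magnetic azimuth = grid azimuth - declination (east +ve)
mag_az = 62.4 - 6.0 = 56.4 degrees

56.4 degrees


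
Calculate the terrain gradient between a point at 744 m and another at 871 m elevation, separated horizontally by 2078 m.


gradient = (871 - 744) / 2078 = 127 / 2078 = 0.0611

0.0611


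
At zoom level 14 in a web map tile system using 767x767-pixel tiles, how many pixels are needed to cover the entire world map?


tiles per axis = 2^14 = 16384
total tiles = 16384^2 = 268435456
pixels per axis = 16384 * 767 = 12566528
total pixels = 12566528^2 = 157917625974784

157917625974784 pixels


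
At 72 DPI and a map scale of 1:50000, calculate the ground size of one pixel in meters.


pixel_cm = 2.54 / 72 ≈ 0.035278 cm
ground = pixel_cm * 50000 / 100 = 2.54 * 50000 / (72 * 100) = 127000 / 7200 ≈ 17.64 m

17.64 m


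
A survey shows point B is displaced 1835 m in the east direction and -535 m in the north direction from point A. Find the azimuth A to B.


az = atan2(1835, -535) = 106.3 deg
adjusted to 0-360: 106.3 degrees

106.3 degrees


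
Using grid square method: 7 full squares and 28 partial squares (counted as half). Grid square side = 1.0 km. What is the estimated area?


effective squares = 7 + 28 * 0.5 = 21.0
area = 21.0 * 1.0 = 21.0 km^2

21.0 km^2


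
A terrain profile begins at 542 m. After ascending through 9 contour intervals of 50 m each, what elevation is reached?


elevation = 542 + 9 * 50 = 992 m

992 m


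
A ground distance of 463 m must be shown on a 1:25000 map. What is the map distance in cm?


map_cm = 463 * 100 / 25000 = 1.852 cm ≈ 1.85 cm

1.85 cm


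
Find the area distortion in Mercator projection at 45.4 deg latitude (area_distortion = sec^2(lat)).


area_distortion = 1/cos^2(45.4) = 2.028

2.028


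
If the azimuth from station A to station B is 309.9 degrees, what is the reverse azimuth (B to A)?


back azimuth = (309.9 + 180) mod 360 = 129.9 degrees

129.9 degrees


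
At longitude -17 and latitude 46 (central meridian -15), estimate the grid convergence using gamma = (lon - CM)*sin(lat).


gamma = (-17 - -15) * sin(46) = -2 * 0.71934 = -1.439 degrees

-1.439 degrees


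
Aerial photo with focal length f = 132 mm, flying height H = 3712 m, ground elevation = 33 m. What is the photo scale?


scale = f / (H - h) = 132 mm / 3679 m = 132 / 3679000 = 1:27871

1:27871


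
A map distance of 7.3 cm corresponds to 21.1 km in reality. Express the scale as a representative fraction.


ground = 21.1 km = 2110000 cm; RF denominator = ground / map = 2110000 / 7.3 ≈ 289041; RF = 1:289041

1:289041


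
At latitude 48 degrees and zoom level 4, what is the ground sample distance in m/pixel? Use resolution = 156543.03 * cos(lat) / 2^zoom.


res = 156543.03 * cos(48) / 2^4 = 156543.03 * 0.66913061 / 16 = 6546.73 m/pixel

6546.73 m/pixel


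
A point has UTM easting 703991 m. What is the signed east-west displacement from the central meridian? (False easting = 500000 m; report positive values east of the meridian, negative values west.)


displacement = 703991 - 500000 = 203991 m

203991 m


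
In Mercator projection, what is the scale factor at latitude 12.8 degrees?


SF = 1 / cos(12.8) = 1 / 0.975149 = 1.025

1.025


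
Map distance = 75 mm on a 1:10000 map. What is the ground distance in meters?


ground = 75 mm * 10000 / 1000 = 750.0 m

750.0 m


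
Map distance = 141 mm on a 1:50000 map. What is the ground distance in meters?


ground = 141 mm * 50000 / 1000 = 7050.0 m

7050.0 m


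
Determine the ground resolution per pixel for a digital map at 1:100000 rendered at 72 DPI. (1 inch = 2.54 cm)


pixel_cm = 2.54 / 72 ≈ 0.035278 cm
ground = pixel_cm * 100000 / 100 = 2.54 * 100000 / (72 * 100) = 254000 / 7200 ≈ 35.28 m

35.28 m


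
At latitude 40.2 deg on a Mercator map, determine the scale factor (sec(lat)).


SF = 1 / cos(40.2) = 1 / 0.763796 = 1.309

1.309


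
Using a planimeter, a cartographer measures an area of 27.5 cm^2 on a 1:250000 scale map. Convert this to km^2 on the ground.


ground_area = 27.5 * (250000/100)^2 = 171875000.0 m^2 = 171.875 km^2

171.875 km^2


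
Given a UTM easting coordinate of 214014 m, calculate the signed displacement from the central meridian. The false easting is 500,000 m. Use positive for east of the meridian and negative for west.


displacement = 214014 - 500000 = -285986 m

-285986 m


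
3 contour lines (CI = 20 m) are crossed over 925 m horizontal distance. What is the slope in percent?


elevation change = 3 * 20 = 60 m
slope = 60 / 925 * 100 = 6.5%

6.5%


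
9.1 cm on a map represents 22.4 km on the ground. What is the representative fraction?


ground = 22.4 km = 2240000 cm; RF denominator = ground / map = 2240000 / 9.1 ≈ 246154; RF = 1:246154

1:246154


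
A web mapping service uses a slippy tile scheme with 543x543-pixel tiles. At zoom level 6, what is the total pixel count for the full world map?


tiles per axis = 2^6 = 64
total tiles = 64^2 = 4096
pixels per axis = 64 * 543 = 34752
total pixels = 34752^2 = 1207701504

1207701504 pixels


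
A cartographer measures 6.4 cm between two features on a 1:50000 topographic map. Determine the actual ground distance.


ground = 6.4 cm * 50000 / 100 = 3200.0 m = 3.2 km

3.2 km


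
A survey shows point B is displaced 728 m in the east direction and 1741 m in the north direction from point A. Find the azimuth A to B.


az = atan2(728, 1741) = 22.7 deg
adjusted to 0-360: 22.7 degrees

22.7 degrees


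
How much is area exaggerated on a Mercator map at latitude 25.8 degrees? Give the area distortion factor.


area_distortion = 1/cos^2(25.8) = 1.234

1.234


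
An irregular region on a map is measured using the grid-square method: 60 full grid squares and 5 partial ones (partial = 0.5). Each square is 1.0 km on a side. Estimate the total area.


effective squares = 60 + 5 * 0.5 = 62.5
area = 62.5 * 1.0 = 62.5 km^2

62.5 km^2


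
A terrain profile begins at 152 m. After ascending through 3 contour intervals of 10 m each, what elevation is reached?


elevation = 152 + 3 * 10 = 182 m

182 m


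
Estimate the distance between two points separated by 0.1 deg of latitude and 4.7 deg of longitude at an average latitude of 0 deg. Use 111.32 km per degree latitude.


dlat_km = 0.1 * 111.32 = 11.132
dlon_km = 4.7 * 111.32 * cos(0) ≈ 523.204
dist = sqrt(11.132^2 + 523.204^2) ≈ 523.3 km

523.3 km


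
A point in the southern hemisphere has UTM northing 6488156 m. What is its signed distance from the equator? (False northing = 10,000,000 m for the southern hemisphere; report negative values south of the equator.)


For southern: actual = 6488156 - 10000000 = -3511844 m

-3511844 m


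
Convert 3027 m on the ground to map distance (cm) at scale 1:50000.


map_cm = 3027 * 100 / 50000 = 6.054 cm ≈ 6.05 cm

6.05 cm


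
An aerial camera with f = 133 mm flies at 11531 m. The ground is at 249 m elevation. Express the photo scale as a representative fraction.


scale = f / (H - h) = 133 mm / 11282 m = 133 / 11282000 = 1:84827

1:84827


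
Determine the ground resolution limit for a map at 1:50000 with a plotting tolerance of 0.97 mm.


ground = 0.97 mm * 50000 / 1000 = 48.5 m

48.5 m


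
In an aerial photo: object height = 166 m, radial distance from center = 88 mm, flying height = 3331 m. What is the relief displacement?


d = h * r / H = 166 * 88 / 3331 = 4.39 mm

4.39 mm


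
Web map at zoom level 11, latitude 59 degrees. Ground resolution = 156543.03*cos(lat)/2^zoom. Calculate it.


res = 156543.03 * cos(59) / 2^11 = 156543.03 * 0.51503807 / 2048 = 39.37 m/pixel

39.37 m/pixel


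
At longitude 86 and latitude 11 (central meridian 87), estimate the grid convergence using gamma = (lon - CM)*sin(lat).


gamma = (86 - 87) * sin(11) = -1 * 0.190809 = -0.191 degrees

-0.191 degrees


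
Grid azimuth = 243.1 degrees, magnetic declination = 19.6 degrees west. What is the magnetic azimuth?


magnetic azimuth = grid azimuth - declination (east +ve)
mag_az = 243.1 - -19.6 = 262.7 degrees

262.7 degrees


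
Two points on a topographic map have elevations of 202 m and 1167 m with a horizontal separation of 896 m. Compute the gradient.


gradient = (1167 - 202) / 896 = 965 / 896 = 1.077

1.077


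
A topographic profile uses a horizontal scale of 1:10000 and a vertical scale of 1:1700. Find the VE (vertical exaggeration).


VE = horizontal_scale / vertical_scale = 10000 / 1700 ≈ 5.9

5.9x


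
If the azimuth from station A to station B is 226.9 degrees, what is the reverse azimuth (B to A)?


back azimuth = (226.9 + 180) mod 360 = 46.9 degrees

46.9 degrees


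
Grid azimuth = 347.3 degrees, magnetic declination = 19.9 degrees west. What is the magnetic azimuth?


magnetic azimuth = grid azimuth - declination (east +ve)
mag_az = 347.3 - -19.9 = 7.2 degrees

7.2 degrees


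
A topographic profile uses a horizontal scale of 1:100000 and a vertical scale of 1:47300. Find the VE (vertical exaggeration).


VE = horizontal_scale / vertical_scale = 100000 / 47300 ≈ 2.1

2.1x


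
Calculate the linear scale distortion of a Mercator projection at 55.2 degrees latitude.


SF = 1 / cos(55.2) = 1 / 0.570714 = 1.752

1.752


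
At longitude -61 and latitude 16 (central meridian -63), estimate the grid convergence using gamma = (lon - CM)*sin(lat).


gamma = (-61 - -63) * sin(16) = 2 * 0.275637 = 0.551 degrees

0.551 degrees


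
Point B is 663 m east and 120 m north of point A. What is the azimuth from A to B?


az = atan2(663, 120) = 79.7 deg
adjusted to 0-360: 79.7 degrees

79.7 degrees


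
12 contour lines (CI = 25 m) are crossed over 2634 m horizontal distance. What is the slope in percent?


elevation change = 12 * 25 = 300 m
slope = 300 / 2634 * 100 = 11.4%

11.4%


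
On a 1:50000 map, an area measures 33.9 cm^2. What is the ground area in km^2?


ground_area = 33.9 * (50000/100)^2 = 8475000.0 m^2 = 8.475 km^2

8.475 km^2


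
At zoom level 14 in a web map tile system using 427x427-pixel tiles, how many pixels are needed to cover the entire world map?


tiles per axis = 2^14 = 16384
total tiles = 16384^2 = 268435456
pixels per axis = 16384 * 427 = 6995968
total pixels = 6995968^2 = 48943568257024

48943568257024 pixels


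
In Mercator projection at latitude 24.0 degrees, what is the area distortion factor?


area_distortion = 1/cos^2(24.0) = 1.198

1.198


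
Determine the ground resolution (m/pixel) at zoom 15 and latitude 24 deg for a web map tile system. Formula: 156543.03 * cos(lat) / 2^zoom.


res = 156543.03 * cos(24) / 2^15 = 156543.03 * 0.91354546 / 32768 = 4.36 m/pixel

4.36 m/pixel


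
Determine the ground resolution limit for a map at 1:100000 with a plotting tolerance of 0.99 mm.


ground = 0.99 mm * 100000 / 1000 = 99.0 m

99.0 m


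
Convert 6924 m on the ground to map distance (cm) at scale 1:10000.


map_cm = 6924 * 100 / 10000 = 69.24 cm

69.24 cm


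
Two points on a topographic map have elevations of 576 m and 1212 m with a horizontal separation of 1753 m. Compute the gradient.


gradient = (1212 - 576) / 1753 = 636 / 1753 = 0.3628

0.3628


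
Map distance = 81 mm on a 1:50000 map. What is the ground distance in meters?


ground = 81 mm * 50000 / 1000 = 4050.0 m

4050.0 m


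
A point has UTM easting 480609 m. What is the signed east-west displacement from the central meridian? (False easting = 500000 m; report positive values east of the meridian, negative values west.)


displacement = 480609 - 500000 = -19391 m

-19391 m


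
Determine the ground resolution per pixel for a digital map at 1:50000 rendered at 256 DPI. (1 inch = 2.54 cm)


pixel_cm = 2.54 / 256 ≈ 0.009922 cm
ground = pixel_cm * 50000 / 100 = 2.54 * 50000 / (256 * 100) = 127000 / 25600 ≈ 4.96 m

4.96 m


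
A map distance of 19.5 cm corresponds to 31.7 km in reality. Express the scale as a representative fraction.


ground = 31.7 km = 3170000 cm; RF denominator = ground / map = 3170000 / 19.5 ≈ 162564; RF = 1:162564

1:162564


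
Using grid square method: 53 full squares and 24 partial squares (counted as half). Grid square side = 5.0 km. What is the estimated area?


effective squares = 53 + 24 * 0.5 = 65.0
area = 65.0 * 25.0 = 1625.0 km^2

1625.0 km^2


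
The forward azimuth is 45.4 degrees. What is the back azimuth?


back azimuth = (45.4 + 180) mod 360 = 225.4 degrees

225.4 degrees


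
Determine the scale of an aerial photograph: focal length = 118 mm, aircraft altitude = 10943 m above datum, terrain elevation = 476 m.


scale = f / (H - h) = 118 mm / 10467 m = 118 / 10467000 = 1:88703

1:88703


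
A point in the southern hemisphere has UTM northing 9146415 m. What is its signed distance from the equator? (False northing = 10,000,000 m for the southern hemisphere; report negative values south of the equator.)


For southern: actual = 9146415 - 10000000 = -853585 m

-853585 m


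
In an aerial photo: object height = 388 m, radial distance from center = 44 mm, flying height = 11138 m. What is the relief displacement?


d = h * r / H = 388 * 44 / 11138 = 1.53 mm

1.53 mm


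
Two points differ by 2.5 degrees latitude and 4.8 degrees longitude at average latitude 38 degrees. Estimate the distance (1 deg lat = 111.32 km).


dlat_km = 2.5 * 111.32 = 278.3
dlon_km = 4.8 * 111.32 * cos(38) ≈ 421.063
dist = sqrt(278.3^2 + 421.063^2) ≈ 504.7 km

504.7 km


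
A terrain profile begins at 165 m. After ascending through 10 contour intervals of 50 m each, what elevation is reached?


elevation = 165 + 10 * 50 = 665 m

665 m


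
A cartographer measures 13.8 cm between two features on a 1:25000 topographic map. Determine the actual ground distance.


ground = 13.8 cm * 25000 / 100 = 3450.0 m = 3.45 km

3.45 km


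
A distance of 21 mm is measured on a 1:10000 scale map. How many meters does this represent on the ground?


ground = 21 mm * 10000 / 1000 = 210.0 m

210.0 m


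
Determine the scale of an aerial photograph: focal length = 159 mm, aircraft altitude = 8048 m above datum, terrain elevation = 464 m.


scale = f / (H - h) = 159 mm / 7584 m = 159 / 7584000 = 1:47698

1:47698


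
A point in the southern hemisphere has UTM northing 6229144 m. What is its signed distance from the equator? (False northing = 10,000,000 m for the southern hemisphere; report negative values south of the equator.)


For southern: actual = 6229144 - 10000000 = -3770856 m

-3770856 m


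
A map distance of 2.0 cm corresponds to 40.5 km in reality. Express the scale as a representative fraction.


ground = 40.5 km = 4050000 cm; RF denominator = ground / map = 4050000 / 2.0 = 2025000; RF = 1:2025000

1:2025000


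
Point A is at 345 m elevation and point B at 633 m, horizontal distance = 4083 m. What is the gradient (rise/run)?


gradient = (633 - 345) / 4083 = 288 / 4083 = 0.0705

0.0705


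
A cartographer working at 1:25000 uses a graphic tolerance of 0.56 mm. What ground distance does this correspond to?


ground = 0.56 mm * 25000 / 1000 = 14.0 m

14.0 m


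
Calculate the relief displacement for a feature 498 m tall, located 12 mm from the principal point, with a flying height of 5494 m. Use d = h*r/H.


d = h * r / H = 498 * 12 / 5494 = 1.09 mm

1.09 mm


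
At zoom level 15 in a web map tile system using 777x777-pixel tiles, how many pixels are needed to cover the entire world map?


tiles per axis = 2^15 = 32768
total tiles = 32768^2 = 1073741824
pixels per axis = 32768 * 777 = 25460736
total pixels = 25460736^2 = 648249077661696

648249077661696 pixels


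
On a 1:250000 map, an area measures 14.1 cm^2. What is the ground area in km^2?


ground_area = 14.1 * (250000/100)^2 = 88125000.0 m^2 = 88.125 km^2

88.125 km^2


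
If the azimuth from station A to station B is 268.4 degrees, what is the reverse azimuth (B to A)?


back azimuth = (268.4 + 180) mod 360 = 88.4 degrees

88.4 degrees


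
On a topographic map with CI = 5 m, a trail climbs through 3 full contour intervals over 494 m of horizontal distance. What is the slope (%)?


elevation change = 3 * 5 = 15 m
slope = 15 / 494 * 100 = 3.0%

3.0%


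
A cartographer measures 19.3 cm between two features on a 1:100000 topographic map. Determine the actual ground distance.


ground = 19.3 cm * 100000 / 100 = 19300.0 m = 19.3 km

19.3 km


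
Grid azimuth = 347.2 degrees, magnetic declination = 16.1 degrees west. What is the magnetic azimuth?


magnetic azimuth = grid azimuth - declination (east +ve)
mag_az = 347.2 - -16.1 = 3.3 degrees

3.3 degrees


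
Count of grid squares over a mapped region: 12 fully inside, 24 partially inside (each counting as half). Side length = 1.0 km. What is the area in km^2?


effective squares = 12 + 24 * 0.5 = 24.0
area = 24.0 * 1.0 = 24.0 km^2

24.0 km^2


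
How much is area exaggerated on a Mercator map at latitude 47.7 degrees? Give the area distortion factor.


area_distortion = 1/cos^2(47.7) = 2.208

2.208


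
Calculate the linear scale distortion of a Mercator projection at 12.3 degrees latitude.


SF = 1 / cos(12.3) = 1 / 0.977046 = 1.023

1.023


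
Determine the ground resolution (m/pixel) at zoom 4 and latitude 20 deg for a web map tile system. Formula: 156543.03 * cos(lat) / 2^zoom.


res = 156543.03 * cos(20) / 2^4 = 156543.03 * 0.93969262 / 16 = 9193.9 m/pixel

9193.9 m/pixel


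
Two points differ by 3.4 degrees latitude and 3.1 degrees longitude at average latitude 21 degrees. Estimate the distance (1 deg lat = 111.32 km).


dlat_km = 3.4 * 111.32 = 378.488
dlon_km = 3.1 * 111.32 * cos(21) ≈ 322.171
dist = sqrt(378.488^2 + 322.171^2) ≈ 497.0 km

497.0 km


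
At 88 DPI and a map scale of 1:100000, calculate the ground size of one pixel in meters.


pixel_cm = 2.54 / 88 ≈ 0.028864 cm
ground = pixel_cm * 100000 / 100 = 2.54 * 100000 / (88 * 100) = 254000 / 8800 ≈ 28.86 m

28.86 m


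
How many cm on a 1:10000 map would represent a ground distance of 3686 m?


map_cm = 3686 * 100 / 10000 = 36.86 cm

36.86 cm


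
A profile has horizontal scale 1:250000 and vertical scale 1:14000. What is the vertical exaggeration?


VE = horizontal_scale / vertical_scale = 250000 / 14000 ≈ 17.9

17.9x


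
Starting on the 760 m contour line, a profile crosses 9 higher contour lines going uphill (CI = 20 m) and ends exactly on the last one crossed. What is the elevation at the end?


elevation = 760 + 9 * 20 = 940 m

940 m


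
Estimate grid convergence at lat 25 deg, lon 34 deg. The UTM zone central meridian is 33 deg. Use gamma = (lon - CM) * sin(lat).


gamma = (34 - 33) * sin(25) = 1 * 0.422618 = 0.423 degrees

0.423 degrees
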